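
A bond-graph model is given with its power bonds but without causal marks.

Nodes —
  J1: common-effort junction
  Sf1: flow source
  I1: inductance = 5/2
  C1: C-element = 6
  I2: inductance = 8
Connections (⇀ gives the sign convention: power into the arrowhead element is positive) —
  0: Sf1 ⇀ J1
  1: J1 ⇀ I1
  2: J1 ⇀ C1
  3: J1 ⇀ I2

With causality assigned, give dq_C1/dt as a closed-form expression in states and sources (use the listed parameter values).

dq_C1/dt = F_Sf1 - 2*p_I1/5 - p_I2/8

β0 |Sf1  (Sf1 (Sf) sets flow on bond)
β1 |I1  (prefer integral on I1)
β2 |J1  (C1 outputs effort q/C1)
β3 |I2  (common-e at J1 fixed by 2)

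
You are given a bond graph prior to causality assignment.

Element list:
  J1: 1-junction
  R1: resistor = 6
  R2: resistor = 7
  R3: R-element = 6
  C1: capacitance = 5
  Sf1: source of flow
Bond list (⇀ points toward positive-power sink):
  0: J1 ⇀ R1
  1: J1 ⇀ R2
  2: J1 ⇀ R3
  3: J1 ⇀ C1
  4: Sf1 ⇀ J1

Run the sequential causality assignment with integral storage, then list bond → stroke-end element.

#0 stroke→J1
#1 stroke→J1
#2 stroke→J1
#3 stroke→J1
#4 stroke→Sf1

#4 stroke at Sf1  (source Sf1 imposes f)
#0 stroke at J1  (1-jn J1 has f-setter on 4)
#1 stroke at J1  (common-f at J1 fixed by 4)
#2 stroke at J1  (J1: bond 4 brought flow, rest push out)
#3 stroke at J1  (common-f at J1 fixed by 4)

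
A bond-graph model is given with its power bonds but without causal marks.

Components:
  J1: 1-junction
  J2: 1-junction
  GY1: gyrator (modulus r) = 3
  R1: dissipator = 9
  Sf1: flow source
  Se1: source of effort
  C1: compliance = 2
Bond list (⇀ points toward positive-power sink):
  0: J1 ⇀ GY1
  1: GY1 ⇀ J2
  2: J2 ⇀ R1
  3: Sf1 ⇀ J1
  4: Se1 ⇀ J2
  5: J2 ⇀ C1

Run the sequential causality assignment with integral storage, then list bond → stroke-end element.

#3 →Sf1  (Sf1: flow source, stroke at near end)
#4 →J2  (Se1 fixes effort; stroke away)
#0 →J1  (common-f at J1 fixed by 3)
#1 →J2  (GY GY1: same side as bond 0)
#5 →J2  (C1 outputs effort q/C1)
#2 →R1  (only one flow-in slot at J2)

#0 →J1
#1 →J2
#2 →R1
#3 →Sf1
#4 →J2
#5 →J2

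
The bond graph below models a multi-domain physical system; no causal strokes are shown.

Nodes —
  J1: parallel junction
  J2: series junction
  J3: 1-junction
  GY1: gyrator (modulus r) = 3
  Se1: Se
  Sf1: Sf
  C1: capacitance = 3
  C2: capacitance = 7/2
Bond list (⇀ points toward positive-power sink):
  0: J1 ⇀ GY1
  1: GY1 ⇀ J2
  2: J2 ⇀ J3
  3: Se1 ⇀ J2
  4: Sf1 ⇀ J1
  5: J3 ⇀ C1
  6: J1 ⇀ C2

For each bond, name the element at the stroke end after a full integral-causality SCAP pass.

bond 0 |GY1
bond 1 |GY1
bond 2 |J2
bond 3 |J2
bond 4 |Sf1
bond 5 |J3
bond 6 |J1

b3 stroke→J2  (Se1: effort source, stroke at far end)
b4 stroke→Sf1  (Sf1 fixes flow; stroke at Sf1)
b5 stroke→J3  (C1 integral (e out))
b2 stroke→J2  (closing 1-jn rule on J3)
b1 stroke→GY1  (only one flow-in slot at J2)
b0 stroke→GY1  (GY GY1: same side as bond 1)
b6 stroke→J1  (only one effort-in slot at J1)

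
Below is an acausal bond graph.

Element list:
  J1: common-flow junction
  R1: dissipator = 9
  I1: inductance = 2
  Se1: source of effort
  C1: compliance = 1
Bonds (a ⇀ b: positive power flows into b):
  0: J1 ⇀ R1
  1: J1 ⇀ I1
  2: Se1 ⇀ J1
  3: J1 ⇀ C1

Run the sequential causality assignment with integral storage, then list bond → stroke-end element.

b2 stroke→J1  (source Se1 imposes e)
b1 stroke→I1  (prefer integral on I1)
b0 stroke→J1  (J1 flow already set via bond 1)
b3 stroke→J1  (1-jn J1 has f-setter on 1)

b0 stroke at J1
b1 stroke at I1
b2 stroke at J1
b3 stroke at J1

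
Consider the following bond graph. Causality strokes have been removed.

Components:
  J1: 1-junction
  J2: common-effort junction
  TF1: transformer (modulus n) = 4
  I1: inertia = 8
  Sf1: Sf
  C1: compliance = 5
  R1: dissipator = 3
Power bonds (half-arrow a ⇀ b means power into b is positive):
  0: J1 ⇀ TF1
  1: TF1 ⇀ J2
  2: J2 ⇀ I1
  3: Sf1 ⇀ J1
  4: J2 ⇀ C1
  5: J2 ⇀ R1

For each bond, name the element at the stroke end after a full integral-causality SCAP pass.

b3 stroke at Sf1  (Sf1 (Sf) sets flow on bond)
b0 stroke at J1  (J1: bond 3 brought flow, rest push out)
b1 stroke at TF1  (TF1 one-in-one-out from 0)
b2 stroke at I1  (I1: I, integral causality)
b4 stroke at J2  (C1 integral (e out))
b5 stroke at R1  (common-e at J2 fixed by 4)

β0 |J1
β1 |TF1
β2 |I1
β3 |Sf1
β4 |J2
β5 |R1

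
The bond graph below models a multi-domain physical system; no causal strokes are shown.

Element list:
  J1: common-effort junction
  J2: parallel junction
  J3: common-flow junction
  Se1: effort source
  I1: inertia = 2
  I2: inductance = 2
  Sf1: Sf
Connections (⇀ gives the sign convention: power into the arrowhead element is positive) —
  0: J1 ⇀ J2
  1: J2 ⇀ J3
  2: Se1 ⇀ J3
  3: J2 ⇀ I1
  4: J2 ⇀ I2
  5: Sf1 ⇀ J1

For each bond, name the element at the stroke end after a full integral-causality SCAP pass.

bond 2 stroke at J3  (Se1 fixes effort; stroke away)
bond 5 stroke at Sf1  (Sf1 (Sf) sets flow on bond)
bond 0 stroke at J1  (J1 needs exactly one e-in)
bond 1 stroke at J2  (only one flow-in slot at J3)
bond 3 stroke at I1  (J2: bond 1 brought effort, rest push out)
bond 4 stroke at I2  (J2: bond 1 brought effort, rest push out)

β0 stroke→J1
β1 stroke→J2
β2 stroke→J3
β3 stroke→I1
β4 stroke→I2
β5 stroke→Sf1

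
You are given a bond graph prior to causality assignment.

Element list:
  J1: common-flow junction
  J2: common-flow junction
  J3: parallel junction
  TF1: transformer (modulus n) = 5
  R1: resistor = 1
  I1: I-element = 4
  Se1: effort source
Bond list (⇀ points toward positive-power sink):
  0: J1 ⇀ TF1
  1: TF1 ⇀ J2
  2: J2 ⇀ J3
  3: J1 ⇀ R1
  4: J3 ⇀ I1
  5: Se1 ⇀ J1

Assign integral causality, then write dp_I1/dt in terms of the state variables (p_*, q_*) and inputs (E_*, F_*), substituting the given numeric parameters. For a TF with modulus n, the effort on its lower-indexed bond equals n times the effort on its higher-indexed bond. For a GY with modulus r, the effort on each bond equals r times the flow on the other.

#5 stroke→J1  (Se1 fixes effort; stroke away)
#4 stroke→I1  (I1 outputs flow p/I1)
#2 stroke→J3  (J3 needs exactly one e-in)
#1 stroke→J2  (common-f at J2 fixed by 2)
#0 stroke→TF1  (TF1: transformer flips bond 1)
#3 stroke→J1  (common-f at J1 fixed by 0)

dp_I1/dt = E_Se1/5 - p_I1/100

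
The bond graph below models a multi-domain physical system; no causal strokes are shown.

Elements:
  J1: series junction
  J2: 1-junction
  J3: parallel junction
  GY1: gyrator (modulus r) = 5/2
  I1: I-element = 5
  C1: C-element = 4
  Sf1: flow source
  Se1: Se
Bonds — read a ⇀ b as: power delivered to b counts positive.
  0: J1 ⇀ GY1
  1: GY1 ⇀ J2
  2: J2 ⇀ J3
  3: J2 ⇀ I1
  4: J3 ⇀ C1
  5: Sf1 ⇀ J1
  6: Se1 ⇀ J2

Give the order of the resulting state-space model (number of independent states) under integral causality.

2  (C1, I1 all integral)

b5 stroke at Sf1  (Sf1 (Sf) sets flow on bond)
b6 stroke at J2  (Se1 (Se) sets effort on bond)
b0 stroke at J1  (J1: bond 5 brought flow, rest push out)
b1 stroke at J2  (GY GY1: same side as bond 0)
b3 stroke at I1  (I1 outputs flow p/I1)
b2 stroke at J2  (1-jn J2 has f-setter on 3)
b4 stroke at J3  (J3 needs exactly one e-in)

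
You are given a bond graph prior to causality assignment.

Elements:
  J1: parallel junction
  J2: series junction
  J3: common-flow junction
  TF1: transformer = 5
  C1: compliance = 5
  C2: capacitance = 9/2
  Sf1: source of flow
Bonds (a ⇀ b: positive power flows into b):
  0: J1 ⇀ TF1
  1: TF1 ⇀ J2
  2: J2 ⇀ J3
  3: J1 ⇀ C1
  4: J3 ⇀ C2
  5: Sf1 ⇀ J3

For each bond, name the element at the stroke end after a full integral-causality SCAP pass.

#5 |Sf1  (Sf1 fixes flow; stroke at Sf1)
#2 |J3  (common-f at J3 fixed by 5)
#4 |J3  (J3: bond 5 brought flow, rest push out)
#1 |J2  (common-f at J2 fixed by 2)
#0 |TF1  (TF1 one-in-one-out from 1)
#3 |J1  (J1 needs exactly one e-in)

bond 0 →TF1
bond 1 →J2
bond 2 →J3
bond 3 →J1
bond 4 →J3
bond 5 →Sf1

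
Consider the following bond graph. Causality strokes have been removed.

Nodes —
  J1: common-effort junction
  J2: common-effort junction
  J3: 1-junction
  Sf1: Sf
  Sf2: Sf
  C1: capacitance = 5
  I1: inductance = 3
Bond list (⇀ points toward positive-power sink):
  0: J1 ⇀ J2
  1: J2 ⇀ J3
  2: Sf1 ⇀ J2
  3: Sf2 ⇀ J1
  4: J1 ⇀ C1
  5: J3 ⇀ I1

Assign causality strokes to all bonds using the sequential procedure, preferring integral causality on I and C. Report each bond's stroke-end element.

#2 stroke at Sf1  (source Sf1 imposes f)
#3 stroke at Sf2  (Sf2 (Sf) sets flow on bond)
#4 stroke at J1  (C1 outputs effort q/C1)
#0 stroke at J2  (J1 effort already set via bond 4)
#1 stroke at J3  (J2: bond 0 brought effort, rest push out)
#5 stroke at I1  (J3 needs exactly one f-in)

bond 0 |J2
bond 1 |J3
bond 2 |Sf1
bond 3 |Sf2
bond 4 |J1
bond 5 |I1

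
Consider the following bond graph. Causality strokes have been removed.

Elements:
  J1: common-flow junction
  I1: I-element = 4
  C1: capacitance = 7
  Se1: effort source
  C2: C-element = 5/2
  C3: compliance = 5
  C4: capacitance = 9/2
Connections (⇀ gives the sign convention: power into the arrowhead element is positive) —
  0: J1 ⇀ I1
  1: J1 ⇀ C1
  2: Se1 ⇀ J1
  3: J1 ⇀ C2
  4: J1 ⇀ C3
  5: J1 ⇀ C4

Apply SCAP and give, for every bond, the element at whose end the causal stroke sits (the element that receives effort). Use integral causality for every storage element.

bond 0 stroke→I1
bond 1 stroke→J1
bond 2 stroke→J1
bond 3 stroke→J1
bond 4 stroke→J1
bond 5 stroke→J1

#2 stroke at J1  (source Se1 imposes e)
#0 stroke at I1  (I1: I, integral causality)
#1 stroke at J1  (J1 flow already set via bond 0)
#3 stroke at J1  (1-jn J1 has f-setter on 0)
#4 stroke at J1  (J1 flow already set via bond 0)
#5 stroke at J1  (J1 flow already set via bond 0)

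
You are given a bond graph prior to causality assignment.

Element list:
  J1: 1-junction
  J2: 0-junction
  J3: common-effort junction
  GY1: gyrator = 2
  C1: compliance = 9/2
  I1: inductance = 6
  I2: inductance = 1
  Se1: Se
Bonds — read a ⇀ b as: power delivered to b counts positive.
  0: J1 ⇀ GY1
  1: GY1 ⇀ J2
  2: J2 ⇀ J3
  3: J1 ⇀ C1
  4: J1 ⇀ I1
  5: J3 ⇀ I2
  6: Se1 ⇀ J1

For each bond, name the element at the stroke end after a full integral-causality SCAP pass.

#0 stroke at J1
#1 stroke at J2
#2 stroke at J3
#3 stroke at J1
#4 stroke at I1
#5 stroke at I2
#6 stroke at J1

b6 stroke at J1  (Se1 fixes effort; stroke away)
b3 stroke at J1  (C1: C, integral causality)
b4 stroke at I1  (I1: I, integral causality)
b0 stroke at J1  (J1 flow already set via bond 4)
b1 stroke at J2  (GY GY1: same side as bond 0)
b2 stroke at J3  (0-jn J2 has e-setter on 1)
b5 stroke at I2  (J3 effort already set via bond 2)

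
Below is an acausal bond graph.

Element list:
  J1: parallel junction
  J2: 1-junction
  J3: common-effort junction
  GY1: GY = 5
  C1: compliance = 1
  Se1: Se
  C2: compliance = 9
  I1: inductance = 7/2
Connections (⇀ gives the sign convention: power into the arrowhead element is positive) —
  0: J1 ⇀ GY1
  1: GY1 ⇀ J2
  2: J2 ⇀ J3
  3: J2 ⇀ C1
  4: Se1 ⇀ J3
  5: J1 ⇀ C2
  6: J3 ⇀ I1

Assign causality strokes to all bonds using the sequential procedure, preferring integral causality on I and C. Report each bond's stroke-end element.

#0 |GY1
#1 |GY1
#2 |J2
#3 |J2
#4 |J3
#5 |J1
#6 |I1

bond 4 →J3  (Se1 fixes effort; stroke away)
bond 2 →J2  (J3: bond 4 brought effort, rest push out)
bond 6 →I1  (0-jn J3 has e-setter on 4)
bond 3 →J2  (prefer integral on C1)
bond 1 →GY1  (J2 needs exactly one f-in)
bond 0 →GY1  (GY GY1: same side as bond 1)
bond 5 →J1  (J1 needs exactly one e-in)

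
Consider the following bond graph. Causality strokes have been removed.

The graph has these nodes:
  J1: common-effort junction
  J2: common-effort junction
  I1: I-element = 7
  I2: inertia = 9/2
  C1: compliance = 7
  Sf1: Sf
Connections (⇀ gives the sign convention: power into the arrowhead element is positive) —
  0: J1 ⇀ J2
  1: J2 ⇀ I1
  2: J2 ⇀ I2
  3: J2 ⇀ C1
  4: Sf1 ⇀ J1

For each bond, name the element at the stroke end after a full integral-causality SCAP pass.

β0 stroke→J1
β1 stroke→I1
β2 stroke→I2
β3 stroke→J2
β4 stroke→Sf1

bond 4 stroke→Sf1  (source Sf1 imposes f)
bond 0 stroke→J1  (J1: last free bond brings effort in)
bond 1 stroke→I1  (I1: I, integral causality)
bond 2 stroke→I2  (I2: I, integral causality)
bond 3 stroke→J2  (J2 needs exactly one e-in)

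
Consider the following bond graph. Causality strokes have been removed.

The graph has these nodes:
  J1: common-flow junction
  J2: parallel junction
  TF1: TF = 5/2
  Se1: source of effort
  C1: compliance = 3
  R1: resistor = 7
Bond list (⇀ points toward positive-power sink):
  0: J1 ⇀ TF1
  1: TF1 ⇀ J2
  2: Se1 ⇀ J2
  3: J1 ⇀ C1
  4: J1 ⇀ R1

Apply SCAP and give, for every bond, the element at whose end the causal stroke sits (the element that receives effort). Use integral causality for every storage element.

b2 stroke→J2  (Se1 (Se) sets effort on bond)
b1 stroke→TF1  (J2: bond 2 brought effort, rest push out)
b0 stroke→J1  (TF1: transformer flips bond 1)
b3 stroke→J1  (C1 outputs effort q/C1)
b4 stroke→R1  (closing 1-jn rule on J1)

b0 |J1
b1 |TF1
b2 |J2
b3 |J1
b4 |R1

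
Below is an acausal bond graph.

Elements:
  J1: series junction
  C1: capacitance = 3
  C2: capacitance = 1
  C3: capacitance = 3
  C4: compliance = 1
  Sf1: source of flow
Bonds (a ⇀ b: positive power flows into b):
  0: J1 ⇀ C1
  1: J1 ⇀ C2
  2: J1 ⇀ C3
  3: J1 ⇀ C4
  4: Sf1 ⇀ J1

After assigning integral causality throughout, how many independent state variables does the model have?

#4 →Sf1  (Sf1 (Sf) sets flow on bond)
#0 →J1  (J1: bond 4 brought flow, rest push out)
#1 →J1  (J1: bond 4 brought flow, rest push out)
#2 →J1  (J1: bond 4 brought flow, rest push out)
#3 →J1  (1-jn J1 has f-setter on 4)

4  (C1, C2, C3, C4 all integral)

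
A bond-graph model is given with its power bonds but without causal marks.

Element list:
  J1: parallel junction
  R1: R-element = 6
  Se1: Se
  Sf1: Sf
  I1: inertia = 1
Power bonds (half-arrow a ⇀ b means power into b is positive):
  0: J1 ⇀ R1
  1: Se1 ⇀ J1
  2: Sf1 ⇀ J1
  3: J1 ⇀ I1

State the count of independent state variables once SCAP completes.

#1 stroke→J1  (Se1 fixes effort; stroke away)
#2 stroke→Sf1  (source Sf1 imposes f)
#0 stroke→R1  (J1: bond 1 brought effort, rest push out)
#3 stroke→I1  (J1: bond 1 brought effort, rest push out)

1  (I1 all integral)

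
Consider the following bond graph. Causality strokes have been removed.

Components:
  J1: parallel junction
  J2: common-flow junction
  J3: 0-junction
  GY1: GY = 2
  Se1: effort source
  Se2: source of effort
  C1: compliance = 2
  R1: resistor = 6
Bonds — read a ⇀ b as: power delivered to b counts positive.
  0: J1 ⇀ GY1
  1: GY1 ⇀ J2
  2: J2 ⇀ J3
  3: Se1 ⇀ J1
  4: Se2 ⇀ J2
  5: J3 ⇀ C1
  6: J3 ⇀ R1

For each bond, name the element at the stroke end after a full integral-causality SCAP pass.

β3 →J1  (Se1: effort source, stroke at far end)
β4 →J2  (Se2 (Se) sets effort on bond)
β0 →GY1  (J1 effort already set via bond 3)
β1 →GY1  (GY GY1: same side as bond 0)
β2 →J2  (J2 flow already set via bond 1)
β5 →J3  (C1: C, integral causality)
β6 →R1  (0-jn J3 has e-setter on 5)

b0 |GY1
b1 |GY1
b2 |J2
b3 |J1
b4 |J2
b5 |J3
b6 |R1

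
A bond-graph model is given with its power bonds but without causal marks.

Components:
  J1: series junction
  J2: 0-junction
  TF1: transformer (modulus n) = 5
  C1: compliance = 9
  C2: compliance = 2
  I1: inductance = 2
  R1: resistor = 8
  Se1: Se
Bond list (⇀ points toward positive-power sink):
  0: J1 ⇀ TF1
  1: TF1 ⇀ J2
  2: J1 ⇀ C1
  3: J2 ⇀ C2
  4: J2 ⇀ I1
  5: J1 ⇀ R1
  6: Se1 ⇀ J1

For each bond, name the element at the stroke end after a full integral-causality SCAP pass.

b0 stroke→J1
b1 stroke→TF1
b2 stroke→J1
b3 stroke→J2
b4 stroke→I1
b5 stroke→R1
b6 stroke→J1

bond 6 |J1  (Se1 (Se) sets effort on bond)
bond 2 |J1  (C1 integral (e out))
bond 3 |J2  (C2 outputs effort q/C2)
bond 1 |TF1  (common-e at J2 fixed by 3)
bond 4 |I1  (J2: bond 3 brought effort, rest push out)
bond 0 |J1  (TF1: transformer flips bond 1)
bond 5 |R1  (only one flow-in slot at J1)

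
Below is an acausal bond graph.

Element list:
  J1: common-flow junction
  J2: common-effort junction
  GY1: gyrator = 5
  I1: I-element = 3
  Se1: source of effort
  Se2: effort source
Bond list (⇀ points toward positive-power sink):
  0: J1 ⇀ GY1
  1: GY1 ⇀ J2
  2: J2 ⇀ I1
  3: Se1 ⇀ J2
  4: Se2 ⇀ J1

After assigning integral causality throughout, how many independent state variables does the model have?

b3 |J2  (Se1: effort source, stroke at far end)
b4 |J1  (Se2 (Se) sets effort on bond)
b0 |GY1  (J1 needs exactly one f-in)
b1 |GY1  (common-e at J2 fixed by 3)
b2 |I1  (J2: bond 3 brought effort, rest push out)

1  (I1 all integral)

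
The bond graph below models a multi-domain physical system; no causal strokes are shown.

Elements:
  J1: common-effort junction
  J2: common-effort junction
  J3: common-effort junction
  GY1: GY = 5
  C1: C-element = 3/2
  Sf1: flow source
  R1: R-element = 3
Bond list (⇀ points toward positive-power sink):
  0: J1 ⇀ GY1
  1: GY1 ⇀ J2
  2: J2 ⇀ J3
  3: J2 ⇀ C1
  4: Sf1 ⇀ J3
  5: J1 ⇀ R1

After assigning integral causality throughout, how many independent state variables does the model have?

1  (C1 all integral)

b4 |Sf1  (Sf1: flow source, stroke at near end)
b2 |J3  (J3: last free bond brings effort in)
b3 |J2  (C1: C, integral causality)
b1 |GY1  (J2 effort already set via bond 3)
b0 |GY1  (GY GY1: same side as bond 1)
b5 |J1  (closing 0-jn rule on J1)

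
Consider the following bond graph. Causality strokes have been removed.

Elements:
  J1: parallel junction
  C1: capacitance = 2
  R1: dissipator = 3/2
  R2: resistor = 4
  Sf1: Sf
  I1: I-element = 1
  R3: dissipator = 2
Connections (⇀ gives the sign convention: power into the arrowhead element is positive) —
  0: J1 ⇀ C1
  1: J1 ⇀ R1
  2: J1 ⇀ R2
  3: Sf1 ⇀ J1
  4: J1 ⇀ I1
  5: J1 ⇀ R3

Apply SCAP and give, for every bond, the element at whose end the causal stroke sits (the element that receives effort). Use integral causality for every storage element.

b0 stroke→J1
b1 stroke→R1
b2 stroke→R2
b3 stroke→Sf1
b4 stroke→I1
b5 stroke→R3

#3 stroke at Sf1  (Sf1: flow source, stroke at near end)
#0 stroke at J1  (C1 outputs effort q/C1)
#1 stroke at R1  (0-jn J1 has e-setter on 0)
#2 stroke at R2  (0-jn J1 has e-setter on 0)
#4 stroke at I1  (common-e at J1 fixed by 0)
#5 stroke at R3  (J1: bond 0 brought effort, rest push out)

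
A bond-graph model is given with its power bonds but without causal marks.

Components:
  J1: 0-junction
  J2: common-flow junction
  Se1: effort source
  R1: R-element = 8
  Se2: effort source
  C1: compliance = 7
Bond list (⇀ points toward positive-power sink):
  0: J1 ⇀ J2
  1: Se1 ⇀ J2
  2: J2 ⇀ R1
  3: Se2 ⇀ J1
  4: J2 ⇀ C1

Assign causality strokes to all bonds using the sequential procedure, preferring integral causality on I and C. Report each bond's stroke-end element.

β0 |J2
β1 |J2
β2 |R1
β3 |J1
β4 |J2

β1 stroke→J2  (source Se1 imposes e)
β3 stroke→J1  (Se2 fixes effort; stroke away)
β0 stroke→J2  (J1: bond 3 brought effort, rest push out)
β4 stroke→J2  (C1 integral (e out))
β2 stroke→R1  (closing 1-jn rule on J2)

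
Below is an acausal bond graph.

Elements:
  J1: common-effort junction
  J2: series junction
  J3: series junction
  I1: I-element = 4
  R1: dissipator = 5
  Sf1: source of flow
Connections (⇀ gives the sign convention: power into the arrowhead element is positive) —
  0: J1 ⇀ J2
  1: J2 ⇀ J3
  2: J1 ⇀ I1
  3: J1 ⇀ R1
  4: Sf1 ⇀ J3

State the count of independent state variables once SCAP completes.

1  (I1 all integral)

β4 →Sf1  (Sf1 (Sf) sets flow on bond)
β1 →J3  (J3: bond 4 brought flow, rest push out)
β0 →J2  (J2 flow already set via bond 1)
β2 →I1  (I1 outputs flow p/I1)
β3 →J1  (J1: last free bond brings effort in)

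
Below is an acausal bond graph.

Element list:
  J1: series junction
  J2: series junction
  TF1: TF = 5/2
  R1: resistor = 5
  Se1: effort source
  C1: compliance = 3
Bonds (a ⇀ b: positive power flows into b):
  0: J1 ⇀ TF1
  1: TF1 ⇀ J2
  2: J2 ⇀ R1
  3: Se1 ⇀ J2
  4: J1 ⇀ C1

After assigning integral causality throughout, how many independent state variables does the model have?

1  (C1 all integral)

bond 3 stroke→J2  (Se1 (Se) sets effort on bond)
bond 4 stroke→J1  (prefer integral on C1)
bond 0 stroke→TF1  (J1: last free bond brings flow in)
bond 1 stroke→J2  (TF TF1: opposite of bond 0)
bond 2 stroke→R1  (J2 needs exactly one f-in)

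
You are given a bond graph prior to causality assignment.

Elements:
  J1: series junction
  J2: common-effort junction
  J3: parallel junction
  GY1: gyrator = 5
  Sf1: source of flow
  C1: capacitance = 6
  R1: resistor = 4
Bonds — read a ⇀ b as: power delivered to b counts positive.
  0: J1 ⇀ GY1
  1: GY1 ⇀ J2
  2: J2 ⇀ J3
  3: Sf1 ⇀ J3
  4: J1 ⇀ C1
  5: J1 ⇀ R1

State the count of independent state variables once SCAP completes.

#3 stroke→Sf1  (Sf1 (Sf) sets flow on bond)
#2 stroke→J3  (only one effort-in slot at J3)
#1 stroke→J2  (J2 needs exactly one e-in)
#0 stroke→J1  (GY GY1: same side as bond 1)
#4 stroke→J1  (C1 integral (e out))
#5 stroke→R1  (only one flow-in slot at J1)

1  (C1 all integral)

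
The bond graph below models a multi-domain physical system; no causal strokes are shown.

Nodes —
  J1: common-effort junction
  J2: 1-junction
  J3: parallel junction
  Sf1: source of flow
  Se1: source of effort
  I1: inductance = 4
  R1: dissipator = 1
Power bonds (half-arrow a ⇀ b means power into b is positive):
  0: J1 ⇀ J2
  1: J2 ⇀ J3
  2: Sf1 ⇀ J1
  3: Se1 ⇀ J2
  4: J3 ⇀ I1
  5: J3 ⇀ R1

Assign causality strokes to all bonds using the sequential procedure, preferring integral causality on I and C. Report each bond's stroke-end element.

bond 0 stroke→J1
bond 1 stroke→J2
bond 2 stroke→Sf1
bond 3 stroke→J2
bond 4 stroke→I1
bond 5 stroke→J3

β2 stroke→Sf1  (source Sf1 imposes f)
β3 stroke→J2  (Se1 (Se) sets effort on bond)
β0 stroke→J1  (closing 0-jn rule on J1)
β1 stroke→J2  (J2: bond 0 brought flow, rest push out)
β4 stroke→I1  (I1 integral (f out))
β5 stroke→J3  (J3: last free bond brings effort in)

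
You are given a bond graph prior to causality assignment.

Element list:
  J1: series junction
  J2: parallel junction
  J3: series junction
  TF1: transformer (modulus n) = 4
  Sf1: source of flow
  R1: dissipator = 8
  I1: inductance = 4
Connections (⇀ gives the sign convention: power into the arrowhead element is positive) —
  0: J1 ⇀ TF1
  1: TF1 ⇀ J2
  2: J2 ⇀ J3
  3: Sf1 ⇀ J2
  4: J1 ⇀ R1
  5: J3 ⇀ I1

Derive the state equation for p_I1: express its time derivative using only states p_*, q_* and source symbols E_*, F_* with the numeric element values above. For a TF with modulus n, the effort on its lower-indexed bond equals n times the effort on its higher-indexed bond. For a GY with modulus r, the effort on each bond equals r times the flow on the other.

b3 stroke→Sf1  (Sf1 (Sf) sets flow on bond)
b5 stroke→I1  (I1 integral (f out))
b2 stroke→J3  (1-jn J3 has f-setter on 5)
b1 stroke→J2  (J2: last free bond brings effort in)
b0 stroke→TF1  (through TF1, causality passes straight; one stroke at TF1)
b4 stroke→J1  (1-jn J1 has f-setter on 0)

dp_I1/dt = F_Sf1/2 - p_I1/8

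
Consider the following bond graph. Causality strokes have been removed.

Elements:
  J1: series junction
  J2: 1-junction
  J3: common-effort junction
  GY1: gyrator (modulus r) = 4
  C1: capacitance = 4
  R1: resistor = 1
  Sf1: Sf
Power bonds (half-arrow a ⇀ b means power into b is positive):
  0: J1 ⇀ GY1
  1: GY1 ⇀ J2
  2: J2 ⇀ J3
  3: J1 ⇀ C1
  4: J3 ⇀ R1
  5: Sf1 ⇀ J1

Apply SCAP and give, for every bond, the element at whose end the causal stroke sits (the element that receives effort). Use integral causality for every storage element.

#5 stroke at Sf1  (Sf1: flow source, stroke at near end)
#0 stroke at J1  (J1: bond 5 brought flow, rest push out)
#3 stroke at J1  (1-jn J1 has f-setter on 5)
#1 stroke at J2  (GY GY1: same side as bond 0)
#2 stroke at J3  (closing 1-jn rule on J2)
#4 stroke at R1  (J3: bond 2 brought effort, rest push out)

b0 stroke at J1
b1 stroke at J2
b2 stroke at J3
b3 stroke at J1
b4 stroke at R1
b5 stroke at Sf1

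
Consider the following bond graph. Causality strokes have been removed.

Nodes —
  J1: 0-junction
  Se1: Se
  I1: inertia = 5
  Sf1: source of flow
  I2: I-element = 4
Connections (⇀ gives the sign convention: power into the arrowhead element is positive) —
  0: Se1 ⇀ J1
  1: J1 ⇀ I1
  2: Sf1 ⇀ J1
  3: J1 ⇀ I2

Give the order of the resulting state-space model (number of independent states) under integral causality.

b0 |J1  (source Se1 imposes e)
b2 |Sf1  (Sf1: flow source, stroke at near end)
b1 |I1  (common-e at J1 fixed by 0)
b3 |I2  (J1: bond 0 brought effort, rest push out)

2  (I1, I2 all integral)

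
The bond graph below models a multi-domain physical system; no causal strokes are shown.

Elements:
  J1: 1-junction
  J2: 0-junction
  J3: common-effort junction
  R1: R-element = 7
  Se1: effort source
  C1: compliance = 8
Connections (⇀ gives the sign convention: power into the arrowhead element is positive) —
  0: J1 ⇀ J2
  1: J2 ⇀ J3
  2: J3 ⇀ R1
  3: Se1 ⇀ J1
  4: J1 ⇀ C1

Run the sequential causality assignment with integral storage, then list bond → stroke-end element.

bond 3 stroke→J1  (Se1 fixes effort; stroke away)
bond 4 stroke→J1  (C1 outputs effort q/C1)
bond 0 stroke→J2  (J1: last free bond brings flow in)
bond 1 stroke→J3  (common-e at J2 fixed by 0)
bond 2 stroke→R1  (common-e at J3 fixed by 1)

#0 |J2
#1 |J3
#2 |R1
#3 |J1
#4 |J1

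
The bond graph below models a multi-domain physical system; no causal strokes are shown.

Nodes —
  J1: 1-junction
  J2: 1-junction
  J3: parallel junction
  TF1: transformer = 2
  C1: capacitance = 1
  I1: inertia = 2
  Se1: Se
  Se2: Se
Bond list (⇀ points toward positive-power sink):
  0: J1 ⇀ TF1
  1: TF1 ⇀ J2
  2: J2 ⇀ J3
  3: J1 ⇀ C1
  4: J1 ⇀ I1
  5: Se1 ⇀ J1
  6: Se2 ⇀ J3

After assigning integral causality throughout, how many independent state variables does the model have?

b5 stroke at J1  (Se1 (Se) sets effort on bond)
b6 stroke at J3  (Se2 (Se) sets effort on bond)
b2 stroke at J2  (0-jn J3 has e-setter on 6)
b1 stroke at TF1  (J2: last free bond brings flow in)
b0 stroke at J1  (TF1 one-in-one-out from 1)
b3 stroke at J1  (C1 outputs effort q/C1)
b4 stroke at I1  (J1 needs exactly one f-in)

2  (C1, I1 all integral)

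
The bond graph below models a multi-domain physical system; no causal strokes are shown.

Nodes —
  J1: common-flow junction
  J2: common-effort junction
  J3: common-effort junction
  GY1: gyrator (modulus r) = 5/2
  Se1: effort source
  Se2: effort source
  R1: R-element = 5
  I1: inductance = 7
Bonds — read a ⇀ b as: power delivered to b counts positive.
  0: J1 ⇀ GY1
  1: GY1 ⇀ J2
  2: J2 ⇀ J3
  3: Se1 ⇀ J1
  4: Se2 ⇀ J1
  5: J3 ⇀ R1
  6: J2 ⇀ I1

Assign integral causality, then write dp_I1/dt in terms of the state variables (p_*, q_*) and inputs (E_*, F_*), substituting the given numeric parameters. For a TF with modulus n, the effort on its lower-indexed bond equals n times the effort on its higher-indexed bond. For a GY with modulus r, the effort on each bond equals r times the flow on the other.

dp_I1/dt = 2*E_Se1 + 2*E_Se2 - 5*p_I1/7

#3 stroke→J1  (Se1 (Se) sets effort on bond)
#4 stroke→J1  (Se2 fixes effort; stroke away)
#0 stroke→GY1  (closing 1-jn rule on J1)
#1 stroke→GY1  (GY1: gyrator matches bond 0)
#6 stroke→I1  (prefer integral on I1)
#2 stroke→J2  (closing 0-jn rule on J2)
#5 stroke→J3  (closing 0-jn rule on J3)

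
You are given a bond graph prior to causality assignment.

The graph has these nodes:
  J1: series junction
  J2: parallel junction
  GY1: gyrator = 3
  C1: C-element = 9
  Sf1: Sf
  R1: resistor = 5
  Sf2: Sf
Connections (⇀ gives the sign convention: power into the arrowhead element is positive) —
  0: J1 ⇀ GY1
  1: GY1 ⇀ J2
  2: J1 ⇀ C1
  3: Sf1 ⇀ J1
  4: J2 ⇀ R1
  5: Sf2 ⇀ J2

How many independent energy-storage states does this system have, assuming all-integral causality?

bond 3 →Sf1  (Sf1: flow source, stroke at near end)
bond 5 →Sf2  (Sf2 fixes flow; stroke at Sf2)
bond 0 →J1  (J1: bond 3 brought flow, rest push out)
bond 2 →J1  (J1: bond 3 brought flow, rest push out)
bond 1 →J2  (GY1: gyrator matches bond 0)
bond 4 →R1  (0-jn J2 has e-setter on 1)

1  (C1 all integral)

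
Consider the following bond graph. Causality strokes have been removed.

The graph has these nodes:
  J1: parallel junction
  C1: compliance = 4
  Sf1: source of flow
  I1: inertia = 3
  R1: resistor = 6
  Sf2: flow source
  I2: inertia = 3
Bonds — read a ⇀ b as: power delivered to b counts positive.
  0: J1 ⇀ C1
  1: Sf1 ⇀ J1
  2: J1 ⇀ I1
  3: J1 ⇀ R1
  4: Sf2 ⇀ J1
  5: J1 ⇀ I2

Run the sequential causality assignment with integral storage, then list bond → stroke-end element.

bond 0 |J1
bond 1 |Sf1
bond 2 |I1
bond 3 |R1
bond 4 |Sf2
bond 5 |I2

bond 1 →Sf1  (Sf1: flow source, stroke at near end)
bond 4 →Sf2  (Sf2 fixes flow; stroke at Sf2)
bond 0 →J1  (C1 integral (e out))
bond 2 →I1  (J1 effort already set via bond 0)
bond 3 →R1  (common-e at J1 fixed by 0)
bond 5 →I2  (common-e at J1 fixed by 0)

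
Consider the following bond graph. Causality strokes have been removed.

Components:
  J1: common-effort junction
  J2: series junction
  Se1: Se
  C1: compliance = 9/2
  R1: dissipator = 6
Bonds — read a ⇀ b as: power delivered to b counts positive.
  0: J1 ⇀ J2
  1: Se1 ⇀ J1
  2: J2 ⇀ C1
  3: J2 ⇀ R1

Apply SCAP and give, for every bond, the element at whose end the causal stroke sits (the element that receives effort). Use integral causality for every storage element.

bond 0 |J2
bond 1 |J1
bond 2 |J2
bond 3 |R1

#1 |J1  (Se1 (Se) sets effort on bond)
#0 |J2  (J1: bond 1 brought effort, rest push out)
#2 |J2  (prefer integral on C1)
#3 |R1  (only one flow-in slot at J2)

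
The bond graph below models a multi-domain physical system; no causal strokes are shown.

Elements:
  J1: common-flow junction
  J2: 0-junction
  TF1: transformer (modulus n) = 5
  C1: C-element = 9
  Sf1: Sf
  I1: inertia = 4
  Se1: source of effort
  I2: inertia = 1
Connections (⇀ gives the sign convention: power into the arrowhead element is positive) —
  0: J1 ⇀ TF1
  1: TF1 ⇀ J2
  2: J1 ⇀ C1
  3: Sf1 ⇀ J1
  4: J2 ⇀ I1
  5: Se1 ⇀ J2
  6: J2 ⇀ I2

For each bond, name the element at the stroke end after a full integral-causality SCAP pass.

bond 3 →Sf1  (Sf1 fixes flow; stroke at Sf1)
bond 5 →J2  (source Se1 imposes e)
bond 0 →J1  (common-f at J1 fixed by 3)
bond 2 →J1  (common-f at J1 fixed by 3)
bond 1 →TF1  (J2 effort already set via bond 5)
bond 4 →I1  (0-jn J2 has e-setter on 5)
bond 6 →I2  (0-jn J2 has e-setter on 5)

#0 stroke at J1
#1 stroke at TF1
#2 stroke at J1
#3 stroke at Sf1
#4 stroke at I1
#5 stroke at J2
#6 stroke at I2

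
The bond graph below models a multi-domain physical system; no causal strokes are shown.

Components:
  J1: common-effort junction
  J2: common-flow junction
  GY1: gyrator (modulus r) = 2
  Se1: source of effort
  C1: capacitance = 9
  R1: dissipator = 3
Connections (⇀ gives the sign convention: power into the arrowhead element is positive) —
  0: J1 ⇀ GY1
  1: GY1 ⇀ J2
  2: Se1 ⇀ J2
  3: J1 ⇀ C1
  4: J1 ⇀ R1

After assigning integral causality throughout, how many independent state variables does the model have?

β2 →J2  (Se1: effort source, stroke at far end)
β1 →GY1  (J2 needs exactly one f-in)
β0 →GY1  (GY1 both-in/both-out from 1)
β3 →J1  (C1 integral (e out))
β4 →R1  (common-e at J1 fixed by 3)

1  (C1 all integral)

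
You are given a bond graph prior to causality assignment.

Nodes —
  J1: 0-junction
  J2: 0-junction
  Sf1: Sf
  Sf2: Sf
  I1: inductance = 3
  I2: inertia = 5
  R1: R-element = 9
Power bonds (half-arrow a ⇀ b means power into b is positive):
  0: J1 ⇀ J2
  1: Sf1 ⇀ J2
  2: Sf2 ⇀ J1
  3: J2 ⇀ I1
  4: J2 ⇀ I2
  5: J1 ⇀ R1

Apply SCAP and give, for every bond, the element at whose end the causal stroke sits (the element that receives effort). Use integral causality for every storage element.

#0 →J2
#1 →Sf1
#2 →Sf2
#3 →I1
#4 →I2
#5 →J1

bond 1 |Sf1  (Sf1: flow source, stroke at near end)
bond 2 |Sf2  (source Sf2 imposes f)
bond 3 |I1  (prefer integral on I1)
bond 4 |I2  (I2 outputs flow p/I2)
bond 0 |J2  (only one effort-in slot at J2)
bond 5 |J1  (only one effort-in slot at J1)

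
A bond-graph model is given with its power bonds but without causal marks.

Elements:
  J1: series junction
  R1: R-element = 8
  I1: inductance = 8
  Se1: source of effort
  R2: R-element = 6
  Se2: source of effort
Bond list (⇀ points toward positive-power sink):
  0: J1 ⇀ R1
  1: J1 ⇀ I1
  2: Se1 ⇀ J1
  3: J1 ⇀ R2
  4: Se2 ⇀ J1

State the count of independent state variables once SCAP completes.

1  (I1 all integral)

#2 →J1  (Se1 (Se) sets effort on bond)
#4 →J1  (Se2 fixes effort; stroke away)
#1 →I1  (I1 outputs flow p/I1)
#0 →J1  (J1: bond 1 brought flow, rest push out)
#3 →J1  (J1: bond 1 brought flow, rest push out)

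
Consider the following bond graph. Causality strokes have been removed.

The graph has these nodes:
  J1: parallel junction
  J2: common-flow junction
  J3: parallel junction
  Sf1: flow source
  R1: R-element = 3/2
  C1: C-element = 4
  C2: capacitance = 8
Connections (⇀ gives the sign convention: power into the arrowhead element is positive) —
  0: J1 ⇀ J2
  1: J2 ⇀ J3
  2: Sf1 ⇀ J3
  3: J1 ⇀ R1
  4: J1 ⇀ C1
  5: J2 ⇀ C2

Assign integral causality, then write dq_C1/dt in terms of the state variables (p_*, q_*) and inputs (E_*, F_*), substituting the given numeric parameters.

dq_C1/dt = F_Sf1 - q_C1/6

b2 stroke→Sf1  (source Sf1 imposes f)
b1 stroke→J3  (only one effort-in slot at J3)
b0 stroke→J2  (1-jn J2 has f-setter on 1)
b5 stroke→J2  (common-f at J2 fixed by 1)
b4 stroke→J1  (C1: C, integral causality)
b3 stroke→R1  (common-e at J1 fixed by 4)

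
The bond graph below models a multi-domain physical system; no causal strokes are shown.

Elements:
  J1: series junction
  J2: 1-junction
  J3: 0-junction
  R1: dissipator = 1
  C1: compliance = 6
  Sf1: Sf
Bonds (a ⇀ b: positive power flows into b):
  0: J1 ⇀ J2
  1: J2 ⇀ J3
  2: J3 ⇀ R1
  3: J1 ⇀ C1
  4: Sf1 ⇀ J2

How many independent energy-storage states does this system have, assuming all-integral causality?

b4 |Sf1  (Sf1 fixes flow; stroke at Sf1)
b0 |J2  (J2: bond 4 brought flow, rest push out)
b1 |J2  (J2 flow already set via bond 4)
b2 |J3  (closing 0-jn rule on J3)
b3 |J1  (common-f at J1 fixed by 0)

1  (C1 all integral)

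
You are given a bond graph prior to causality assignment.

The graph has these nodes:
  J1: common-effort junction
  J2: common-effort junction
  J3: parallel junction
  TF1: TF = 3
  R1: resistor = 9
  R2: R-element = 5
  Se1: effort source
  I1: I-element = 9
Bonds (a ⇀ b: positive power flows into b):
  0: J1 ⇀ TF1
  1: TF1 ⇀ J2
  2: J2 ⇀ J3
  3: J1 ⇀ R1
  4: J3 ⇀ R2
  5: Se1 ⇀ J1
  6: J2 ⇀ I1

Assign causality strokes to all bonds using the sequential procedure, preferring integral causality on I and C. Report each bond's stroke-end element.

b0 |TF1
b1 |J2
b2 |J3
b3 |R1
b4 |R2
b5 |J1
b6 |I1

#5 →J1  (source Se1 imposes e)
#0 →TF1  (J1 effort already set via bond 5)
#3 →R1  (0-jn J1 has e-setter on 5)
#1 →J2  (TF1 one-in-one-out from 0)
#2 →J3  (common-e at J2 fixed by 1)
#6 →I1  (J2 effort already set via bond 1)
#4 →R2  (0-jn J3 has e-setter on 2)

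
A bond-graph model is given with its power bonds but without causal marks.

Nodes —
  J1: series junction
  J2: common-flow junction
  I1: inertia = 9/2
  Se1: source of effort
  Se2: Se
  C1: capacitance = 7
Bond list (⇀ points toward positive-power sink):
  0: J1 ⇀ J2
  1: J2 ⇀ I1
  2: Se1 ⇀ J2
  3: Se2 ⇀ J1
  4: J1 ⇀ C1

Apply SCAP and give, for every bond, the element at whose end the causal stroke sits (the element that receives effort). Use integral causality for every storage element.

#2 stroke→J2  (Se1: effort source, stroke at far end)
#3 stroke→J1  (Se2 (Se) sets effort on bond)
#1 stroke→I1  (I1: I, integral causality)
#0 stroke→J2  (common-f at J2 fixed by 1)
#4 stroke→J1  (1-jn J1 has f-setter on 0)

β0 stroke at J2
β1 stroke at I1
β2 stroke at J2
β3 stroke at J1
β4 stroke at J1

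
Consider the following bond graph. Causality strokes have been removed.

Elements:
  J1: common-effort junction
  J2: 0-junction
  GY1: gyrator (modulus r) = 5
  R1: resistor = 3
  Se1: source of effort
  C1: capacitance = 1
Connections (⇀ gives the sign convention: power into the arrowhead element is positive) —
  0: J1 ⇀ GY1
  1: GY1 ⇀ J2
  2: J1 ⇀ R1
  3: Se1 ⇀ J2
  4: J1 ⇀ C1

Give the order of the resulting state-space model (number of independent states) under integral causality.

bond 3 stroke at J2  (Se1 fixes effort; stroke away)
bond 1 stroke at GY1  (0-jn J2 has e-setter on 3)
bond 0 stroke at GY1  (through GY1, causality inverts; strokes same side of GY1)
bond 4 stroke at J1  (C1: C, integral causality)
bond 2 stroke at R1  (J1: bond 4 brought effort, rest push out)

1  (C1 all integral)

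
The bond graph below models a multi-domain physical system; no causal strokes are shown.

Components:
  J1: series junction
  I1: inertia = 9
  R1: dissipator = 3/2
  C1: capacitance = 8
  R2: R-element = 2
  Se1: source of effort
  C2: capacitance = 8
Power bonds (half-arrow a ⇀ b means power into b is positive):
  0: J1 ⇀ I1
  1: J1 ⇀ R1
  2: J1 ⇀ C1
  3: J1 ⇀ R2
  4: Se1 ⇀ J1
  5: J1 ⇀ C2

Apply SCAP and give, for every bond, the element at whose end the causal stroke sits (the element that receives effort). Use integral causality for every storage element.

bond 0 |I1
bond 1 |J1
bond 2 |J1
bond 3 |J1
bond 4 |J1
bond 5 |J1

bond 4 stroke→J1  (source Se1 imposes e)
bond 0 stroke→I1  (I1 integral (f out))
bond 1 stroke→J1  (1-jn J1 has f-setter on 0)
bond 2 stroke→J1  (common-f at J1 fixed by 0)
bond 3 stroke→J1  (J1: bond 0 brought flow, rest push out)
bond 5 stroke→J1  (J1: bond 0 brought flow, rest push out)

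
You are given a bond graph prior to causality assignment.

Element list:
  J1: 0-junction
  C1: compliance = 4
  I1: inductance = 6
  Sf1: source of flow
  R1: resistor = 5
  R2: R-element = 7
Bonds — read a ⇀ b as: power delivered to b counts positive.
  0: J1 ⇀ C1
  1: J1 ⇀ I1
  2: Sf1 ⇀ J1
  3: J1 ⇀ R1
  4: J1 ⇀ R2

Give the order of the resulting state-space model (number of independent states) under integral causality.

2  (C1, I1 all integral)

b2 stroke→Sf1  (Sf1 (Sf) sets flow on bond)
b0 stroke→J1  (prefer integral on C1)
b1 stroke→I1  (0-jn J1 has e-setter on 0)
b3 stroke→R1  (J1: bond 0 brought effort, rest push out)
b4 stroke→R2  (common-e at J1 fixed by 0)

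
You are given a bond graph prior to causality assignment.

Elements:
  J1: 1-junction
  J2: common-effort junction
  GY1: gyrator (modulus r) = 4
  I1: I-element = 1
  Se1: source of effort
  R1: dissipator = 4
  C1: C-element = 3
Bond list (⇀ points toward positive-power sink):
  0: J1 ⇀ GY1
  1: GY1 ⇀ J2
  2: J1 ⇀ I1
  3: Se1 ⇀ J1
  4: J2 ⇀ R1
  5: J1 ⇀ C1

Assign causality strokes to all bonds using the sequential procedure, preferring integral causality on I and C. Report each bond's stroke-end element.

bond 0 |J1
bond 1 |J2
bond 2 |I1
bond 3 |J1
bond 4 |R1
bond 5 |J1

b3 stroke→J1  (source Se1 imposes e)
b2 stroke→I1  (I1 outputs flow p/I1)
b0 stroke→J1  (J1 flow already set via bond 2)
b5 stroke→J1  (J1: bond 2 brought flow, rest push out)
b1 stroke→J2  (GY GY1: same side as bond 0)
b4 stroke→R1  (0-jn J2 has e-setter on 1)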